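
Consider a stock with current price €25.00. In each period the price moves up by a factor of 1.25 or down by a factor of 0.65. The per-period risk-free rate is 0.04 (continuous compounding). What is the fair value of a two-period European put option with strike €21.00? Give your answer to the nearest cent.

Risk-neutral probability p = (e^0.04 − 0.65)/(1.25 − 0.65) = 0.3908/0.6000 = 0.6514
Terminal stock prices: S_uu = 39.06, S_ud = 20.31, S_dd = 10.56
Terminal payoffs (K − S): max(-18.06, 0) = 0, max(0.6875, 0) = 0.6875, max(10.44, 0) = 10.44
Node u (S = 31.25): V_u = e^(−0.04)·[0.6514·0.0000 + 0.3486·0.6875] = 0.2303
Node d (S = 16.25): V_d = e^(−0.04)·[0.6514·0.6875 + 0.3486·10.4375] = 3.9266
Node 0 (S = 25): V_0 = e^(−0.04)·[0.6514·0.2303 + 0.3486·3.9266] = 1.4594

€1.46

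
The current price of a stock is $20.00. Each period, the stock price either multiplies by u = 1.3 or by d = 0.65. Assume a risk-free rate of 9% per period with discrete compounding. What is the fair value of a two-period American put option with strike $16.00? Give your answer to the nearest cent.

Risk-neutral probability p = (1 + 0.09 − 0.65)/(1.3 − 0.65) = 0.4400/0.6500 = 0.6769
Terminal stock prices: S_uu = 33.8, S_ud = 16.9, S_dd = 8.45
Terminal payoffs (K − S): max(-17.8, 0) = 0, max(-0.9, 0) = 0, max(7.55, 0) = 7.55
Node u (S = 26): continuation = 1/1.09·[0.6769·0.0000 + 0.3231·0.0000] = 0.0000; exercise value = 0.0000 ≤ continuation, so V_u = 0.0000
Node d (S = 13): continuation = 1/1.09·[0.6769·0.0000 + 0.3231·7.5500] = 2.2378; exercise value = 3.0000 > continuation, so V_d = 3.0000 (exercise)
Node 0 (S = 20): continuation = 1/1.09·[0.6769·0.0000 + 0.3231·3.0000] = 0.8892; exercise value = 0.0000 ≤ continuation, so V_0 = 0.8892

$0.89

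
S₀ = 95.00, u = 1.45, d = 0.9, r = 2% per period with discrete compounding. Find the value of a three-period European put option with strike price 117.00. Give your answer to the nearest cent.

Risk-neutral probability p = (1 + 0.02 − 0.9)/(1.45 − 0.9) = 0.1200/0.5500 = 0.2182
Terminal stock prices: S_uuu = 289.6, S_uud = 179.8, S_udd = 111.6, S_ddd = 69.26
Terminal payoffs (K − S): max(-172.6, 0) = 0, max(-62.76, 0) = 0, max(5.422, 0) = 5.422, max(47.74, 0) = 47.74
Node uu (S = 199.7): V_uu = 1/1.02·[0.2182·0.0000 + 0.7818·0.0000] = 0.0000
Node ud (S = 124): V_ud = 1/1.02·[0.2182·0.0000 + 0.7818·5.4225] = 4.1563
Node dd (S = 76.95): V_dd = 1/1.02·[0.2182·5.4225 + 0.7818·47.7450] = 37.7559
Node u (S = 137.8): V_u = 1/1.02·[0.2182·0.0000 + 0.7818·4.1563] = 3.1857
Node d (S = 85.5): V_d = 1/1.02·[0.2182·4.1563 + 0.7818·37.7559] = 29.8285
Node 0 (S = 95): V_0 = 1/1.02·[0.2182·3.1857 + 0.7818·29.8285] = 23.5446

23.54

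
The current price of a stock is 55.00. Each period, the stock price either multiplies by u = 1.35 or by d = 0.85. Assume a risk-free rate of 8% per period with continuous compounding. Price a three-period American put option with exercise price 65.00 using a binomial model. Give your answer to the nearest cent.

10.17

Risk-neutral probability p = (e^0.08 − 0.85)/(1.35 − 0.85) = 0.2333/0.5000 = 0.4666
Terminal stock prices: S_uuu = 135.3, S_uud = 85.2, S_udd = 53.65, S_ddd = 33.78
Terminal payoffs (K − S): max(-70.32, 0) = 0, max(-20.2, 0) = 0, max(11.35, 0) = 11.35, max(31.22, 0) = 31.22
Node uu (S = 100.2): continuation = e^(−0.08)·[0.4666·0.0000 + 0.5334·0.0000] = 0.0000; exercise value = 0.0000 ≤ continuation, so V_uu = 0.0000
Node ud (S = 63.11): continuation = e^(−0.08)·[0.4666·0.0000 + 0.5334·11.3544] = 5.5911; exercise value = 1.8875 ≤ continuation, so V_ud = 5.5911
Node dd (S = 39.74): continuation = e^(−0.08)·[0.4666·11.3544 + 0.5334·31.2231] = 20.2651; exercise value = 25.2625 > continuation, so V_dd = 25.2625 (exercise)
Node u (S = 74.25): continuation = e^(−0.08)·[0.4666·0.0000 + 0.5334·5.5911] = 2.7531; exercise value = 0.0000 ≤ continuation, so V_u = 2.7531
Node d (S = 46.75): continuation = e^(−0.08)·[0.4666·5.5911 + 0.5334·25.2625] = 14.8477; exercise value = 18.2500 > continuation, so V_d = 18.2500 (exercise)
Node 0 (S = 55): continuation = e^(−0.08)·[0.4666·2.7531 + 0.5334·18.2500] = 10.1723; exercise value = 10.0000 ≤ continuation, so V_0 = 10.1723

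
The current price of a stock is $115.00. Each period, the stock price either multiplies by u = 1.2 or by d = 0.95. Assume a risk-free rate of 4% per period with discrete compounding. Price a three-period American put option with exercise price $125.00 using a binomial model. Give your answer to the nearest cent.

$10.00

Risk-neutral probability p = (1 + 0.04 − 0.95)/(1.2 − 0.95) = 0.0900/0.2500 = 0.3600
Terminal stock prices: S_uuu = 198.7, S_uud = 157.3, S_udd = 124.5, S_ddd = 98.6
Terminal payoffs (K − S): max(-73.72, 0) = 0, max(-32.32, 0) = 0, max(0.455, 0) = 0.455, max(26.4, 0) = 26.4
Node uu (S = 165.6): continuation = 1/1.04·[0.3600·0.0000 + 0.6400·0.0000] = 0.0000; exercise value = 0.0000 ≤ continuation, so V_uu = 0.0000
Node ud (S = 131.1): continuation = 1/1.04·[0.3600·0.0000 + 0.6400·0.4550] = 0.2800; exercise value = 0.0000 ≤ continuation, so V_ud = 0.2800
Node dd (S = 103.8): continuation = 1/1.04·[0.3600·0.4550 + 0.6400·26.4019] = 16.4048; exercise value = 21.2125 > continuation, so V_dd = 21.2125 (exercise)
Node u (S = 138): continuation = 1/1.04·[0.3600·0.0000 + 0.6400·0.2800] = 0.1723; exercise value = 0.0000 ≤ continuation, so V_u = 0.1723
Node d (S = 109.2): continuation = 1/1.04·[0.3600·0.2800 + 0.6400·21.2125] = 13.1508; exercise value = 15.7500 > continuation, so V_d = 15.7500 (exercise)
Node 0 (S = 115): continuation = 1/1.04·[0.3600·0.1723 + 0.6400·15.7500] = 9.7520; exercise value = 10.0000 > continuation, so V_0 = 10.0000 (exercise)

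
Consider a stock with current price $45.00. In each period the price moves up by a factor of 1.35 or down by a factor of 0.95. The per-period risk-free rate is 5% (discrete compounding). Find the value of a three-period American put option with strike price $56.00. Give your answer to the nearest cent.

$11.00

Risk-neutral probability p = (1 + 0.05 − 0.95)/(1.35 − 0.95) = 0.1000/0.4000 = 0.2500
Terminal stock prices: S_uuu = 110.7, S_uud = 77.91, S_udd = 54.83, S_ddd = 38.58
Terminal payoffs (K − S): max(-54.72, 0) = 0, max(-21.91, 0) = 0, max(1.173, 0) = 1.173, max(17.42, 0) = 17.42
Node uu (S = 82.01): continuation = 1/1.05·[0.2500·0.0000 + 0.7500·0.0000] = 0.0000; exercise value = 0.0000 ≤ continuation, so V_uu = 0.0000
Node ud (S = 57.71): continuation = 1/1.05·[0.2500·0.0000 + 0.7500·1.1731] = 0.8379; exercise value = 0.0000 ≤ continuation, so V_ud = 0.8379
Node dd (S = 40.61): continuation = 1/1.05·[0.2500·1.1731 + 0.7500·17.4181] = 12.7208; exercise value = 15.3875 > continuation, so V_dd = 15.3875 (exercise)
Node u (S = 60.75): continuation = 1/1.05·[0.2500·0.0000 + 0.7500·0.8379] = 0.5985; exercise value = 0.0000 ≤ continuation, so V_u = 0.5985
Node d (S = 42.75): continuation = 1/1.05·[0.2500·0.8379 + 0.7500·15.3875] = 11.1906; exercise value = 13.2500 > continuation, so V_d = 13.2500 (exercise)
Node 0 (S = 45): continuation = 1/1.05·[0.2500·0.5985 + 0.7500·13.2500] = 9.6068; exercise value = 11.0000 > continuation, so V_0 = 11.0000 (exercise)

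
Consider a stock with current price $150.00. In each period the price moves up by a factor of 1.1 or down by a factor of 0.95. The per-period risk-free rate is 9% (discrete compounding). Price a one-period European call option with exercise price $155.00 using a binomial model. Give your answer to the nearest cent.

Risk-neutral probability p = (1 + 0.09 − 0.95)/(1.1 − 0.95) = 0.1400/0.1500 = 0.9333
Terminal stock prices: S_u = 165, S_d = 142.5
Terminal payoffs (S − K): max(10, 0) = 10, max(-12.5, 0) = 0
Node 0 (S = 150): V_0 = 1/1.09·[0.9333·10.0000 + 0.0667·0.0000] = 8.5627

$8.56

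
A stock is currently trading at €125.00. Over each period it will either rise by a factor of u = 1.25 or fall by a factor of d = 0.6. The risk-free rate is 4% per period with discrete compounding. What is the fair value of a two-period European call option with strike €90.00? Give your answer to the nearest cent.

Risk-neutral probability p = (1 + 0.04 − 0.6)/(1.25 − 0.6) = 0.4400/0.6500 = 0.6769
Terminal stock prices: S_uu = 195.3, S_ud = 93.75, S_dd = 45
Terminal payoffs (S − K): max(105.3, 0) = 105.3, max(3.75, 0) = 3.75, max(-45, 0) = 0
Node u (S = 156.2): V_u = 1/1.04·[0.6769·105.3125 + 0.3231·3.7500] = 69.7115
Node d (S = 75): V_d = 1/1.04·[0.6769·3.7500 + 0.3231·0.0000] = 2.4408
Node 0 (S = 125): V_0 = 1/1.04·[0.6769·69.7115 + 0.3231·2.4408] = 46.1326

€46.13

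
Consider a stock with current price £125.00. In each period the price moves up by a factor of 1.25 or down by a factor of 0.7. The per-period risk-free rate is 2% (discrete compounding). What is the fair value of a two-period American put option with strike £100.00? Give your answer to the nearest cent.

Risk-neutral probability p = (1 + 0.02 − 0.7)/(1.25 − 0.7) = 0.3200/0.5500 = 0.5818
Terminal stock prices: S_uu = 195.3, S_ud = 109.4, S_dd = 61.25
Terminal payoffs (K − S): max(-95.31, 0) = 0, max(-9.375, 0) = 0, max(38.75, 0) = 38.75
Node u (S = 156.2): continuation = 1/1.02·[0.5818·0.0000 + 0.4182·0.0000] = 0.0000; exercise value = 0.0000 ≤ continuation, so V_u = 0.0000
Node d (S = 87.5): continuation = 1/1.02·[0.5818·0.0000 + 0.4182·38.7500] = 15.8868; exercise value = 12.5000 ≤ continuation, so V_d = 15.8868
Node 0 (S = 125): continuation = 1/1.02·[0.5818·0.0000 + 0.4182·15.8868] = 6.5133; exercise value = 0.0000 ≤ continuation, so V_0 = 6.5133

£6.51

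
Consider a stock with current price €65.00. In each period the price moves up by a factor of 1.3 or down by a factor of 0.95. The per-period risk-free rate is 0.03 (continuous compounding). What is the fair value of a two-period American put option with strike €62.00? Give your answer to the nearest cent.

€1.86

Risk-neutral probability p = (e^0.03 − 0.95)/(1.3 − 0.95) = 0.0805/0.3500 = 0.2299
Terminal stock prices: S_uu = 109.9, S_ud = 80.27, S_dd = 58.66
Terminal payoffs (K − S): max(-47.85, 0) = 0, max(-18.27, 0) = 0, max(3.337, 0) = 3.337
Node u (S = 84.5): continuation = e^(−0.03)·[0.2299·0.0000 + 0.7701·0.0000] = 0.0000; exercise value = 0.0000 ≤ continuation, so V_u = 0.0000
Node d (S = 61.75): continuation = e^(−0.03)·[0.2299·0.0000 + 0.7701·3.3375] = 2.4943; exercise value = 0.2500 ≤ continuation, so V_d = 2.4943
Node 0 (S = 65): continuation = e^(−0.03)·[0.2299·0.0000 + 0.7701·2.4943] = 1.8642; exercise value = 0.0000 ≤ continuation, so V_0 = 1.8642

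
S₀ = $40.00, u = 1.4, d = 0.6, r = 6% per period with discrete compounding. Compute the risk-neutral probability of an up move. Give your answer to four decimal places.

Risk-neutral probability p = (1 + 0.06 − 0.6)/(1.4 − 0.6) = 0.4600/0.8000 = 0.5750

p = 0.5750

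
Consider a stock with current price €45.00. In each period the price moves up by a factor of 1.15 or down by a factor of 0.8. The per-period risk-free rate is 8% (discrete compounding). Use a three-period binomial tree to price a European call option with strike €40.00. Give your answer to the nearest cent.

Risk-neutral probability p = (1 + 0.08 − 0.8)/(1.15 − 0.8) = 0.2800/0.3500 = 0.8000
Terminal stock prices: S_uuu = 68.44, S_uud = 47.61, S_udd = 33.12, S_ddd = 23.04
Terminal payoffs (S − K): max(28.44, 0) = 28.44, max(7.61, 0) = 7.61, max(-6.88, 0) = 0, max(-16.96, 0) = 0
Node uu (S = 59.51): V_uu = 1/1.08·[0.8000·28.4394 + 0.2000·7.6100] = 22.4755
Node ud (S = 41.4): V_ud = 1/1.08·[0.8000·7.6100 + 0.2000·0.0000] = 5.6370
Node dd (S = 28.8): V_dd = 1/1.08·[0.8000·0.0000 + 0.2000·0.0000] = 0.0000
Node u (S = 51.75): V_u = 1/1.08·[0.8000·22.4755 + 0.2000·5.6370] = 17.6924
Node d (S = 36): V_d = 1/1.08·[0.8000·5.6370 + 0.2000·0.0000] = 4.1756
Node 0 (S = 45): V_0 = 1/1.08·[0.8000·17.6924 + 0.2000·4.1756] = 13.8787

€13.88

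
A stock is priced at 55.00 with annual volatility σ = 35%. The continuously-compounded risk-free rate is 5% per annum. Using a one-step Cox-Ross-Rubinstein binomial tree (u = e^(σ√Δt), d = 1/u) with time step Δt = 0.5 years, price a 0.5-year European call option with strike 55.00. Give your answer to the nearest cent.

7.37

CRR parameters: u = e^(σ√Δt) = e^(0.35·√0.5) = 1.2808, d = 1/u = 0.7808
Per-period rate: rΔt = 0.05·0.5 = 0.025, so R = e^0.025 = 1.0253
Risk-neutral probability p = (e^0.025 − 0.7808)/(1.2808 − 0.7808) = 0.2446/0.5000 = 0.4891
Terminal stock prices: S_u = 70.44, S_d = 42.94
Terminal payoffs (S − K): max(15.44, 0) = 15.44, max(-12.06, 0) = 0
Node 0 (S = 55): V_0 = e^(−0.025)·[0.4891·15.4442 + 0.5109·0.0000] = 7.3668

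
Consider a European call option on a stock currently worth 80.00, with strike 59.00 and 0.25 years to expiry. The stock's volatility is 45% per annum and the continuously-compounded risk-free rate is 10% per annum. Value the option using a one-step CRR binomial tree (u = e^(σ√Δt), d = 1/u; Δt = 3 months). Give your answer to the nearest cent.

CRR parameters: u = e^(σ√Δt) = e^(0.45·√0.25) = 1.2523, d = 1/u = 0.7985
Per-period rate: rΔt = 0.1·0.25 = 0.025, so R = e^0.025 = 1.0253
Risk-neutral probability p = (e^0.025 − 0.7985)/(1.2523 − 0.7985) = 0.2268/0.4538 = 0.4998
Terminal stock prices: S_u = 100.2, S_d = 63.88
Terminal payoffs (S − K): max(41.19, 0) = 41.19, max(4.881, 0) = 4.881
Node 0 (S = 80): V_0 = e^(−0.025)·[0.4998·41.1858 + 0.5002·4.8813] = 22.4567

22.46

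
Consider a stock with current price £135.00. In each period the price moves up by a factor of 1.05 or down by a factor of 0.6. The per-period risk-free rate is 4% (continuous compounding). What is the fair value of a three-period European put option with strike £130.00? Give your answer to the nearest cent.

Risk-neutral probability p = (e^0.04 − 0.6)/(1.05 − 0.6) = 0.4408/0.4500 = 0.9796
Terminal stock prices: S_uuu = 156.3, S_uud = 89.3, S_udd = 51.03, S_ddd = 29.16
Terminal payoffs (K − S): max(-26.28, 0) = 0, max(40.7, 0) = 40.7, max(78.97, 0) = 78.97, max(100.8, 0) = 100.8
Node uu (S = 148.8): V_uu = e^(−0.04)·[0.9796·0.0000 + 0.0204·40.6975] = 0.7985
Node ud (S = 85.05): V_ud = e^(−0.04)·[0.9796·40.6975 + 0.0204·78.9700] = 39.8526
Node dd (S = 48.6): V_dd = e^(−0.04)·[0.9796·78.9700 + 0.0204·100.8400] = 76.3026
Node u (S = 141.8): V_u = e^(−0.04)·[0.9796·0.7985 + 0.0204·39.8526] = 1.5334
Node d (S = 81): V_d = e^(−0.04)·[0.9796·39.8526 + 0.0204·76.3026] = 39.0051
Node 0 (S = 135): V_0 = e^(−0.04)·[0.9796·1.5334 + 0.0204·39.0051] = 2.2085

£2.21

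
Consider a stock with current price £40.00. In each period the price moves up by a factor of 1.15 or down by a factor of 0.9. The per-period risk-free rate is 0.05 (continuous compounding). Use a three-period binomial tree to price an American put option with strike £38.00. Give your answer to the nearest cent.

Risk-neutral probability p = (e^0.05 − 0.9)/(1.15 − 0.9) = 0.1513/0.2500 = 0.6051
Terminal stock prices: S_uuu = 60.83, S_uud = 47.61, S_udd = 37.26, S_ddd = 29.16
Terminal payoffs (K − S): max(-22.83, 0) = 0, max(-9.61, 0) = 0, max(0.74, 0) = 0.74, max(8.84, 0) = 8.84
Node uu (S = 52.9): continuation = e^(−0.05)·[0.6051·0.0000 + 0.3949·0.0000] = 0.0000; exercise value = 0.0000 ≤ continuation, so V_uu = 0.0000
Node ud (S = 41.4): continuation = e^(−0.05)·[0.6051·0.0000 + 0.3949·0.7400] = 0.2780; exercise value = 0.0000 ≤ continuation, so V_ud = 0.2780
Node dd (S = 32.4): continuation = e^(−0.05)·[0.6051·0.7400 + 0.3949·8.8400] = 3.7467; exercise value = 5.6000 > continuation, so V_dd = 5.6000 (exercise)
Node u (S = 46): continuation = e^(−0.05)·[0.6051·0.0000 + 0.3949·0.2780] = 0.1044; exercise value = 0.0000 ≤ continuation, so V_u = 0.1044
Node d (S = 36): continuation = e^(−0.05)·[0.6051·0.2780 + 0.3949·5.6000] = 2.2637; exercise value = 2.0000 ≤ continuation, so V_d = 2.2637
Node 0 (S = 40): continuation = e^(−0.05)·[0.6051·0.1044 + 0.3949·2.2637] = 0.9105; exercise value = 0.0000 ≤ continuation, so V_0 = 0.9105

£0.91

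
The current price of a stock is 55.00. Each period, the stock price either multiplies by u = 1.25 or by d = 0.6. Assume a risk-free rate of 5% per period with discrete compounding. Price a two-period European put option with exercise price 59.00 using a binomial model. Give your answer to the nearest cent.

Risk-neutral probability p = (1 + 0.05 − 0.6)/(1.25 − 0.6) = 0.4500/0.6500 = 0.6923
Terminal stock prices: S_uu = 85.94, S_ud = 41.25, S_dd = 19.8
Terminal payoffs (K − S): max(-26.94, 0) = 0, max(17.75, 0) = 17.75, max(39.2, 0) = 39.2
Node u (S = 68.75): V_u = 1/1.05·[0.6923·0.0000 + 0.3077·17.7500] = 5.2015
Node d (S = 33): V_d = 1/1.05·[0.6923·17.7500 + 0.3077·39.2000] = 23.1905
Node 0 (S = 55): V_0 = 1/1.05·[0.6923·5.2015 + 0.3077·23.1905] = 10.2253

10.23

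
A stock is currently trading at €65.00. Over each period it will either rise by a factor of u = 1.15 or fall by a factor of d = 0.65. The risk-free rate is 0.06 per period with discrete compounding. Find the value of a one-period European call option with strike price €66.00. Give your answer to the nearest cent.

Risk-neutral probability p = (1 + 0.06 − 0.65)/(1.15 − 0.65) = 0.4100/0.5000 = 0.8200
Terminal stock prices: S_u = 74.75, S_d = 42.25
Terminal payoffs (S − K): max(8.75, 0) = 8.75, max(-23.75, 0) = 0
Node 0 (S = 65): V_0 = 1/1.06·[0.8200·8.7500 + 0.1800·0.0000] = 6.7689

€6.77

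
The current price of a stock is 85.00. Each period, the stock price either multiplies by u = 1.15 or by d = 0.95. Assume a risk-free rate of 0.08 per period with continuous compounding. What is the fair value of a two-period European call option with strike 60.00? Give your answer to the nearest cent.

Risk-neutral probability p = (e^0.08 − 0.95)/(1.15 − 0.95) = 0.1333/0.2000 = 0.6664
Terminal stock prices: S_uu = 112.4, S_ud = 92.86, S_dd = 76.71
Terminal payoffs (S − K): max(52.41, 0) = 52.41, max(32.86, 0) = 32.86, max(16.71, 0) = 16.71
Node u (S = 97.75): V_u = e^(−0.08)·[0.6664·52.4125 + 0.3336·32.8625] = 42.3630
Node d (S = 80.75): V_d = e^(−0.08)·[0.6664·32.8625 + 0.3336·16.7125] = 25.3630
Node 0 (S = 85): V_0 = e^(−0.08)·[0.6664·42.3630 + 0.3336·25.3630] = 33.8714

33.87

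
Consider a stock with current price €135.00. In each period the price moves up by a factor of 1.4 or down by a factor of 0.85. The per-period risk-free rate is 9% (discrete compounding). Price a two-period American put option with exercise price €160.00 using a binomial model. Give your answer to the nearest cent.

Risk-neutral probability p = (1 + 0.09 − 0.85)/(1.4 − 0.85) = 0.2400/0.5500 = 0.4364
Terminal stock prices: S_uu = 264.6, S_ud = 160.7, S_dd = 97.54
Terminal payoffs (K − S): max(-104.6, 0) = 0, max(-0.65, 0) = 0, max(62.46, 0) = 62.46
Node u (S = 189): continuation = 1/1.09·[0.4364·0.0000 + 0.5636·0.0000] = 0.0000; exercise value = 0.0000 ≤ continuation, so V_u = 0.0000
Node d (S = 114.8): continuation = 1/1.09·[0.4364·0.0000 + 0.5636·62.4625] = 32.2992; exercise value = 45.2500 > continuation, so V_d = 45.2500 (exercise)
Node 0 (S = 135): continuation = 1/1.09·[0.4364·0.0000 + 0.5636·45.2500] = 23.3987; exercise value = 25.0000 > continuation, so V_0 = 25.0000 (exercise)

€25.00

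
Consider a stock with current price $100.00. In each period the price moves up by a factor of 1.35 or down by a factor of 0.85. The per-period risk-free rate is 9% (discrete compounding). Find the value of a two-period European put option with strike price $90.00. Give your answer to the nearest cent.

Risk-neutral probability p = (1 + 0.09 − 0.85)/(1.35 − 0.85) = 0.2400/0.5000 = 0.4800
Terminal stock prices: S_uu = 182.3, S_ud = 114.8, S_dd = 72.25
Terminal payoffs (K − S): max(-92.25, 0) = 0, max(-24.75, 0) = 0, max(17.75, 0) = 17.75
Node u (S = 135): V_u = 1/1.09·[0.4800·0.0000 + 0.5200·0.0000] = 0.0000
Node d (S = 85): V_d = 1/1.09·[0.4800·0.0000 + 0.5200·17.7500] = 8.4679
Node 0 (S = 100): V_0 = 1/1.09·[0.4800·0.0000 + 0.5200·8.4679] = 4.0397

$4.04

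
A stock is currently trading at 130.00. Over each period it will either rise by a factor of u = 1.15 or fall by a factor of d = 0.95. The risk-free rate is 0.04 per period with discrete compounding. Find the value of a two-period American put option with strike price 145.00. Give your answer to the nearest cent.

Risk-neutral probability p = (1 + 0.04 − 0.95)/(1.15 − 0.95) = 0.0900/0.2000 = 0.4500
Terminal stock prices: S_uu = 171.9, S_ud = 142, S_dd = 117.3
Terminal payoffs (K − S): max(-26.92, 0) = 0, max(2.975, 0) = 2.975, max(27.67, 0) = 27.67
Node u (S = 149.5): continuation = 1/1.04·[0.4500·0.0000 + 0.5500·2.9750] = 1.5733; exercise value = 0.0000 ≤ continuation, so V_u = 1.5733
Node d (S = 123.5): continuation = 1/1.04·[0.4500·2.9750 + 0.5500·27.6750] = 15.9231; exercise value = 21.5000 > continuation, so V_d = 21.5000 (exercise)
Node 0 (S = 130): continuation = 1/1.04·[0.4500·1.5733 + 0.5500·21.5000] = 12.0510; exercise value = 15.0000 > continuation, so V_0 = 15.0000 (exercise)

15.00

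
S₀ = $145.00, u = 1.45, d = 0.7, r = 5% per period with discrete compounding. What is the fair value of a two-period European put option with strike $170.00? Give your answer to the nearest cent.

Risk-neutral probability p = (1 + 0.05 − 0.7)/(1.45 − 0.7) = 0.3500/0.7500 = 0.4667
Terminal stock prices: S_uu = 304.9, S_ud = 147.2, S_dd = 71.05
Terminal payoffs (K − S): max(-134.9, 0) = 0, max(22.83, 0) = 22.83, max(98.95, 0) = 98.95
Node u (S = 210.2): V_u = 1/1.05·[0.4667·0.0000 + 0.5333·22.8250] = 11.5937
Node d (S = 101.5): V_d = 1/1.05·[0.4667·22.8250 + 0.5333·98.9500] = 60.4048
Node 0 (S = 145): V_0 = 1/1.05·[0.4667·11.5937 + 0.5333·60.4048] = 35.8345

$35.83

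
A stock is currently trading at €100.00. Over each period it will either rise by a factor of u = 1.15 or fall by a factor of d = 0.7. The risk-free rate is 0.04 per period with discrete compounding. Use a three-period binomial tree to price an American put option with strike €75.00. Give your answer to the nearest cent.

Risk-neutral probability p = (1 + 0.04 − 0.7)/(1.15 − 0.7) = 0.3400/0.4500 = 0.7556
Terminal stock prices: S_uuu = 152.1, S_uud = 92.57, S_udd = 56.35, S_ddd = 34.3
Terminal payoffs (K − S): max(-77.09, 0) = 0, max(-17.57, 0) = 0, max(18.65, 0) = 18.65, max(40.7, 0) = 40.7
Node uu (S = 132.2): continuation = 1/1.04·[0.7556·0.0000 + 0.2444·0.0000] = 0.0000; exercise value = 0.0000 ≤ continuation, so V_uu = 0.0000
Node ud (S = 80.5): continuation = 1/1.04·[0.7556·0.0000 + 0.2444·18.6500] = 4.3835; exercise value = 0.0000 ≤ continuation, so V_ud = 4.3835
Node dd (S = 49): continuation = 1/1.04·[0.7556·18.6500 + 0.2444·40.7000] = 23.1154; exercise value = 26.0000 > continuation, so V_dd = 26.0000 (exercise)
Node u (S = 115): continuation = 1/1.04·[0.7556·0.0000 + 0.2444·4.3835] = 1.0303; exercise value = 0.0000 ≤ continuation, so V_u = 1.0303
Node d (S = 70): continuation = 1/1.04·[0.7556·4.3835 + 0.2444·26.0000] = 9.2957; exercise value = 5.0000 ≤ continuation, so V_d = 9.2957
Node 0 (S = 100): continuation = 1/1.04·[0.7556·1.0303 + 0.2444·9.2957] = 2.9334; exercise value = 0.0000 ≤ continuation, so V_0 = 2.9334

€2.93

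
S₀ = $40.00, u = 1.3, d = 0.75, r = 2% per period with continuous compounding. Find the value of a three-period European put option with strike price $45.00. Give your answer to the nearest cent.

$9.14

Risk-neutral probability p = (e^0.02 − 0.75)/(1.3 − 0.75) = 0.2702/0.5500 = 0.4913
Terminal stock prices: S_uuu = 87.88, S_uud = 50.7, S_udd = 29.25, S_ddd = 16.88
Terminal payoffs (K − S): max(-42.88, 0) = 0, max(-5.7, 0) = 0, max(15.75, 0) = 15.75, max(28.12, 0) = 28.12
Node uu (S = 67.6): V_uu = e^(−0.02)·[0.4913·0.0000 + 0.5087·0.0000] = 0.0000
Node ud (S = 39): V_ud = e^(−0.02)·[0.4913·0.0000 + 0.5087·15.7500] = 7.8538
Node dd (S = 22.5): V_dd = e^(−0.02)·[0.4913·15.7500 + 0.5087·28.1250] = 21.6089
Node u (S = 52): V_u = e^(−0.02)·[0.4913·0.0000 + 0.5087·7.8538] = 3.9163
Node d (S = 30): V_d = e^(−0.02)·[0.4913·7.8538 + 0.5087·21.6089] = 14.5573
Node 0 (S = 40): V_0 = e^(−0.02)·[0.4913·3.9163 + 0.5087·14.5573] = 9.1449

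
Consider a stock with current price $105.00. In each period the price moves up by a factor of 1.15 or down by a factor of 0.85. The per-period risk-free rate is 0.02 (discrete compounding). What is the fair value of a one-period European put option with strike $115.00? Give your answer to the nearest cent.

$10.94

Risk-neutral probability p = (1 + 0.02 − 0.85)/(1.15 − 0.85) = 0.1700/0.3000 = 0.5667
Terminal stock prices: S_u = 120.7, S_d = 89.25
Terminal payoffs (K − S): max(-5.75, 0) = 0, max(25.75, 0) = 25.75
Node 0 (S = 105): V_0 = 1/1.02·[0.5667·0.0000 + 0.4333·25.7500] = 10.9395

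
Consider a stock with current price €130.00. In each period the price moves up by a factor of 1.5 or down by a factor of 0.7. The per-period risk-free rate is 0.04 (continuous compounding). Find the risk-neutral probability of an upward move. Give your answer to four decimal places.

p = 0.4260

Risk-neutral probability p = (e^0.04 − 0.7)/(1.5 − 0.7) = 0.3408/0.8000 = 0.4260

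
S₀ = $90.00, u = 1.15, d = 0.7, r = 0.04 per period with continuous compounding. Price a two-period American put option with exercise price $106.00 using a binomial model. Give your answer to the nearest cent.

$16.00

Risk-neutral probability p = (e^0.04 − 0.7)/(1.15 − 0.7) = 0.3408/0.4500 = 0.7574
Terminal stock prices: S_uu = 119, S_ud = 72.45, S_dd = 44.1
Terminal payoffs (K − S): max(-13.02, 0) = 0, max(33.55, 0) = 33.55, max(61.9, 0) = 61.9
Node u (S = 103.5): continuation = e^(−0.04)·[0.7574·0.0000 + 0.2426·33.5500] = 7.8215; exercise value = 2.5000 ≤ continuation, so V_u = 7.8215
Node d (S = 63): continuation = e^(−0.04)·[0.7574·33.5500 + 0.2426·61.9000] = 38.8437; exercise value = 43.0000 > continuation, so V_d = 43.0000 (exercise)
Node 0 (S = 90): continuation = e^(−0.04)·[0.7574·7.8215 + 0.2426·43.0000] = 15.7159; exercise value = 16.0000 > continuation, so V_0 = 16.0000 (exercise)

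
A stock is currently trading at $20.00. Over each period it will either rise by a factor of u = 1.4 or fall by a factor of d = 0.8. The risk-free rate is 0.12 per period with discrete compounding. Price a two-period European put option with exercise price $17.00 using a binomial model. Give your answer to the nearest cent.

$0.73

Risk-neutral probability p = (1 + 0.12 − 0.8)/(1.4 − 0.8) = 0.3200/0.6000 = 0.5333
Terminal stock prices: S_uu = 39.2, S_ud = 22.4, S_dd = 12.8
Terminal payoffs (K − S): max(-22.2, 0) = 0, max(-5.4, 0) = 0, max(4.2, 0) = 4.2
Node u (S = 28): V_u = 1/1.12·[0.5333·0.0000 + 0.4667·0.0000] = 0.0000
Node d (S = 16): V_d = 1/1.12·[0.5333·0.0000 + 0.4667·4.2000] = 1.7500
Node 0 (S = 20): V_0 = 1/1.12·[0.5333·0.0000 + 0.4667·1.7500] = 0.7292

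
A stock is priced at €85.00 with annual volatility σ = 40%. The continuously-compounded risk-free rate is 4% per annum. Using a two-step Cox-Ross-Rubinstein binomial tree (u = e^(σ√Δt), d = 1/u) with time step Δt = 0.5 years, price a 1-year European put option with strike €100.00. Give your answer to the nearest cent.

€21.39

CRR parameters: u = e^(σ√Δt) = e^(0.4·√0.5) = 1.3269, d = 1/u = 0.7536
Per-period rate: rΔt = 0.04·0.5 = 0.02, so R = e^0.02 = 1.0202
Risk-neutral probability p = (e^0.02 − 0.7536)/(1.3269 − 0.7536) = 0.2666/0.5733 = 0.4650
Terminal stock prices: S_uu = 149.7, S_ud = 85, S_dd = 48.28
Terminal payoffs (K − S): max(-49.66, 0) = 0, max(15, 0) = 15, max(51.72, 0) = 51.72
Node u (S = 112.8): V_u = e^(−0.02)·[0.4650·0.0000 + 0.5350·15.0000] = 7.8661
Node d (S = 64.06): V_d = e^(−0.02)·[0.4650·15.0000 + 0.5350·51.7225] = 33.9606
Node 0 (S = 85): V_0 = e^(−0.02)·[0.4650·7.8661 + 0.5350·33.9606] = 21.3946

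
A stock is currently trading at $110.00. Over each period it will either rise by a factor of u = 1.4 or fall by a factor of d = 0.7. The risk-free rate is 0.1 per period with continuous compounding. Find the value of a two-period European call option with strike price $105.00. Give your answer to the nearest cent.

Risk-neutral probability p = (e^0.1 − 0.7)/(1.4 − 0.7) = 0.4052/0.7000 = 0.5788
Terminal stock prices: S_uu = 215.6, S_ud = 107.8, S_dd = 53.9
Terminal payoffs (S − K): max(110.6, 0) = 110.6, max(2.8, 0) = 2.8, max(-51.1, 0) = 0
Node u (S = 154): V_u = e^(−0.1)·[0.5788·110.6000 + 0.4212·2.8000] = 58.9921
Node d (S = 77): V_d = e^(−0.1)·[0.5788·2.8000 + 0.4212·0.0000] = 1.4665
Node 0 (S = 110): V_0 = e^(−0.1)·[0.5788·58.9921 + 0.4212·1.4665] = 31.4550

$31.46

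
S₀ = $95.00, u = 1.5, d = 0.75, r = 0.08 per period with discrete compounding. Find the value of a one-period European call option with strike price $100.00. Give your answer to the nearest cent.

Risk-neutral probability p = (1 + 0.08 − 0.75)/(1.5 − 0.75) = 0.3300/0.7500 = 0.4400
Terminal stock prices: S_u = 142.5, S_d = 71.25
Terminal payoffs (S − K): max(42.5, 0) = 42.5, max(-28.75, 0) = 0
Node 0 (S = 95): V_0 = 1/1.08·[0.4400·42.5000 + 0.5600·0.0000] = 17.3148

$17.31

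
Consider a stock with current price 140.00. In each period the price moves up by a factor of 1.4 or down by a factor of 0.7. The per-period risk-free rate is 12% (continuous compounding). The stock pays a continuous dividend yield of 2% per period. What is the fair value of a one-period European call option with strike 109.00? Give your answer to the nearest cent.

Per-period risk-free factor R = e^0.12 = 1.1275; dividend-adjusted growth = e^(0.12−0.02) = 1.1052.
Risk-neutral probability p = (1.1052 − 0.7)/(1.4 − 0.7) = 0.4052/0.7000 = 0.5788
Terminal stock prices: S_u = 196, S_d = 98
Terminal payoffs (S − K): max(87, 0) = 87, max(-11, 0) = 0
Node 0 (S = 140): V_0 = e^(−0.12)·[0.5788·87.0000 + 0.4212·0.0000] = 44.6626

44.66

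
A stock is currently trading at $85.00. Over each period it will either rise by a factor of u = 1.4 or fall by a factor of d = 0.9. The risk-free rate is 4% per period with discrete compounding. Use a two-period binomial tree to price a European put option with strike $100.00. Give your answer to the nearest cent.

$14.93

Risk-neutral probability p = (1 + 0.04 − 0.9)/(1.4 − 0.9) = 0.1400/0.5000 = 0.2800
Terminal stock prices: S_uu = 166.6, S_ud = 107.1, S_dd = 68.85
Terminal payoffs (K − S): max(-66.6, 0) = 0, max(-7.1, 0) = 0, max(31.15, 0) = 31.15
Node u (S = 119): V_u = 1/1.04·[0.2800·0.0000 + 0.7200·0.0000] = 0.0000
Node d (S = 76.5): V_d = 1/1.04·[0.2800·0.0000 + 0.7200·31.1500] = 21.5654
Node 0 (S = 85): V_0 = 1/1.04·[0.2800·0.0000 + 0.7200·21.5654] = 14.9299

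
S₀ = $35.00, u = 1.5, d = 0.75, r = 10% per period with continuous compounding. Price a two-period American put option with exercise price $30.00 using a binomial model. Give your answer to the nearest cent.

Risk-neutral probability p = (e^0.1 − 0.75)/(1.5 − 0.75) = 0.3552/0.7500 = 0.4736
Terminal stock prices: S_uu = 78.75, S_ud = 39.38, S_dd = 19.69
Terminal payoffs (K − S): max(-48.75, 0) = 0, max(-9.375, 0) = 0, max(10.31, 0) = 10.31
Node u (S = 52.5): continuation = e^(−0.1)·[0.4736·0.0000 + 0.5264·0.0000] = 0.0000; exercise value = 0.0000 ≤ continuation, so V_u = 0.0000
Node d (S = 26.25): continuation = e^(−0.1)·[0.4736·0.0000 + 0.5264·10.3125] = 4.9123; exercise value = 3.7500 ≤ continuation, so V_d = 4.9123
Node 0 (S = 35): continuation = e^(−0.1)·[0.4736·0.0000 + 0.5264·4.9123] = 2.3399; exercise value = 0.0000 ≤ continuation, so V_0 = 2.3399

$2.34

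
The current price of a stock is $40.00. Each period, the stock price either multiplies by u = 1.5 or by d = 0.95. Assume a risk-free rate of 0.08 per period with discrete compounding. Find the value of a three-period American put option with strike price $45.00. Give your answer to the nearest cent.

Risk-neutral probability p = (1 + 0.08 − 0.95)/(1.5 − 0.95) = 0.1300/0.5500 = 0.2364
Terminal stock prices: S_uuu = 135, S_uud = 85.5, S_udd = 54.15, S_ddd = 34.29
Terminal payoffs (K − S): max(-90, 0) = 0, max(-40.5, 0) = 0, max(-9.15, 0) = 0, max(10.71, 0) = 10.71
Node uu (S = 90): continuation = 1/1.08·[0.2364·0.0000 + 0.7636·0.0000] = 0.0000; exercise value = 0.0000 ≤ continuation, so V_uu = 0.0000
Node ud (S = 57): continuation = 1/1.08·[0.2364·0.0000 + 0.7636·0.0000] = 0.0000; exercise value = 0.0000 ≤ continuation, so V_ud = 0.0000
Node dd (S = 36.1): continuation = 1/1.08·[0.2364·0.0000 + 0.7636·10.7050] = 7.5692; exercise value = 8.9000 > continuation, so V_dd = 8.9000 (exercise)
Node u (S = 60): continuation = 1/1.08·[0.2364·0.0000 + 0.7636·0.0000] = 0.0000; exercise value = 0.0000 ≤ continuation, so V_u = 0.0000
Node d (S = 38): continuation = 1/1.08·[0.2364·0.0000 + 0.7636·8.9000] = 6.2929; exercise value = 7.0000 > continuation, so V_d = 7.0000 (exercise)
Node 0 (S = 40): continuation = 1/1.08·[0.2364·0.0000 + 0.7636·7.0000] = 4.9495; exercise value = 5.0000 > continuation, so V_0 = 5.0000 (exercise)

$5.00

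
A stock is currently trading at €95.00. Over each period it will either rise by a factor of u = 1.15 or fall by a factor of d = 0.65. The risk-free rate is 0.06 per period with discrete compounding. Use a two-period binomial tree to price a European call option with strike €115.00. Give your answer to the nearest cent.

€6.37

Risk-neutral probability p = (1 + 0.06 − 0.65)/(1.15 − 0.65) = 0.4100/0.5000 = 0.8200
Terminal stock prices: S_uu = 125.6, S_ud = 71.01, S_dd = 40.14
Terminal payoffs (S − K): max(10.64, 0) = 10.64, max(-43.99, 0) = 0, max(-74.86, 0) = 0
Node u (S = 109.2): V_u = 1/1.06·[0.8200·10.6375 + 0.1800·0.0000] = 8.2290
Node d (S = 61.75): V_d = 1/1.06·[0.8200·0.0000 + 0.1800·0.0000] = 0.0000
Node 0 (S = 95): V_0 = 1/1.06·[0.8200·8.2290 + 0.1800·0.0000] = 6.3658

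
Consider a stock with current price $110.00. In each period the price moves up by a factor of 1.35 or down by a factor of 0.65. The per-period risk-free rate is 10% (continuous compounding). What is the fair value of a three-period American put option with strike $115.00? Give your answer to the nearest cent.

$17.21

Risk-neutral probability p = (e^0.1 − 0.65)/(1.35 − 0.65) = 0.4552/0.7000 = 0.6502
Terminal stock prices: S_uuu = 270.6, S_uud = 130.3, S_udd = 62.74, S_ddd = 30.21
Terminal payoffs (K − S): max(-155.6, 0) = 0, max(-15.31, 0) = 0, max(52.26, 0) = 52.26, max(84.79, 0) = 84.79
Node uu (S = 200.5): continuation = e^(−0.1)·[0.6502·0.0000 + 0.3498·0.0000] = 0.0000; exercise value = 0.0000 ≤ continuation, so V_uu = 0.0000
Node ud (S = 96.53): continuation = e^(−0.1)·[0.6502·0.0000 + 0.3498·52.2587] = 16.5384; exercise value = 18.4750 > continuation, so V_ud = 18.4750 (exercise)
Node dd (S = 46.48): continuation = e^(−0.1)·[0.6502·52.2587 + 0.3498·84.7912] = 57.5813; exercise value = 68.5250 > continuation, so V_dd = 68.5250 (exercise)
Node u (S = 148.5): continuation = e^(−0.1)·[0.6502·0.0000 + 0.3498·18.4750] = 5.8468; exercise value = 0.0000 ≤ continuation, so V_u = 5.8468
Node d (S = 71.5): continuation = e^(−0.1)·[0.6502·18.4750 + 0.3498·68.5250] = 32.5563; exercise value = 43.5000 > continuation, so V_d = 43.5000 (exercise)
Node 0 (S = 110): continuation = e^(−0.1)·[0.6502·5.8468 + 0.3498·43.5000] = 17.2066; exercise value = 5.0000 ≤ continuation, so V_0 = 17.2066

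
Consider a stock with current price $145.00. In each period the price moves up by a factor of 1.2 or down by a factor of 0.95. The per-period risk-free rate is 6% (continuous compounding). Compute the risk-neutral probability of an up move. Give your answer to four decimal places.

p = 0.4473

Risk-neutral probability p = (e^0.06 − 0.95)/(1.2 − 0.95) = 0.1118/0.2500 = 0.4473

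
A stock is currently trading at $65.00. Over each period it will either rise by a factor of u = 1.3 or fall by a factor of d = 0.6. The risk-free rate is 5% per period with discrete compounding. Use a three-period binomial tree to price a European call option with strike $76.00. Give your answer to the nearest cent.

Risk-neutral probability p = (1 + 0.05 − 0.6)/(1.3 − 0.6) = 0.4500/0.7000 = 0.6429
Terminal stock prices: S_uuu = 142.8, S_uud = 65.91, S_udd = 30.42, S_ddd = 14.04
Terminal payoffs (S − K): max(66.81, 0) = 66.81, max(-10.09, 0) = 0, max(-45.58, 0) = 0, max(-61.96, 0) = 0
Node uu (S = 109.9): V_uu = 1/1.05·[0.6429·66.8050 + 0.3571·0.0000] = 40.9010
Node ud (S = 50.7): V_ud = 1/1.05·[0.6429·0.0000 + 0.3571·0.0000] = 0.0000
Node dd (S = 23.4): V_dd = 1/1.05·[0.6429·0.0000 + 0.3571·0.0000] = 0.0000
Node u (S = 84.5): V_u = 1/1.05·[0.6429·40.9010 + 0.3571·0.0000] = 25.0414
Node d (S = 39): V_d = 1/1.05·[0.6429·0.0000 + 0.3571·0.0000] = 0.0000
Node 0 (S = 65): V_0 = 1/1.05·[0.6429·25.0414 + 0.3571·0.0000] = 15.3315

$15.33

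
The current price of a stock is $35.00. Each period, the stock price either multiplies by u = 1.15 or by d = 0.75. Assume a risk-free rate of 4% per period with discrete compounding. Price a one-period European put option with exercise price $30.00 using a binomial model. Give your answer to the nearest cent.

$0.99

Risk-neutral probability p = (1 + 0.04 − 0.75)/(1.15 − 0.75) = 0.2900/0.4000 = 0.7250
Terminal stock prices: S_u = 40.25, S_d = 26.25
Terminal payoffs (K − S): max(-10.25, 0) = 0, max(3.75, 0) = 3.75
Node 0 (S = 35): V_0 = 1/1.04·[0.7250·0.0000 + 0.2750·3.7500] = 0.9916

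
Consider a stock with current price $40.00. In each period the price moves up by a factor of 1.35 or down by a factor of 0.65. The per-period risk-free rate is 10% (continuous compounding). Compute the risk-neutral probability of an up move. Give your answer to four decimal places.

Risk-neutral probability p = (e^0.1 − 0.65)/(1.35 − 0.65) = 0.4552/0.7000 = 0.6502

p = 0.6502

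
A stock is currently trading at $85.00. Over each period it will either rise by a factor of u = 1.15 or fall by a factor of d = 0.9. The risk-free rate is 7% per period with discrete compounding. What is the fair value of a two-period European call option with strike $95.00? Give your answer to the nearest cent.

Risk-neutral probability p = (1 + 0.07 − 0.9)/(1.15 − 0.9) = 0.1700/0.2500 = 0.6800
Terminal stock prices: S_uu = 112.4, S_ud = 87.97, S_dd = 68.85
Terminal payoffs (S − K): max(17.41, 0) = 17.41, max(-7.025, 0) = 0, max(-26.15, 0) = 0
Node u (S = 97.75): V_u = 1/1.07·[0.6800·17.4125 + 0.3200·0.0000] = 11.0659
Node d (S = 76.5): V_d = 1/1.07·[0.6800·0.0000 + 0.3200·0.0000] = 0.0000
Node 0 (S = 85): V_0 = 1/1.07·[0.6800·11.0659 + 0.3200·0.0000] = 7.0325

$7.03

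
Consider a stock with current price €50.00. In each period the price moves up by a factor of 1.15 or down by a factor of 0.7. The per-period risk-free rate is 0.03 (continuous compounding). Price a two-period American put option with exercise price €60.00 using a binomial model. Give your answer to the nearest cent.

€10.07

Risk-neutral probability p = (e^0.03 − 0.7)/(1.15 − 0.7) = 0.3305/0.4500 = 0.7343
Terminal stock prices: S_uu = 66.12, S_ud = 40.25, S_dd = 24.5
Terminal payoffs (K − S): max(-6.125, 0) = 0, max(19.75, 0) = 19.75, max(35.5, 0) = 35.5
Node u (S = 57.5): continuation = e^(−0.03)·[0.7343·0.0000 + 0.2657·19.7500] = 5.0917; exercise value = 2.5000 ≤ continuation, so V_u = 5.0917
Node d (S = 35): continuation = e^(−0.03)·[0.7343·19.7500 + 0.2657·35.5000] = 23.2267; exercise value = 25.0000 > continuation, so V_d = 25.0000 (exercise)
Node 0 (S = 50): continuation = e^(−0.03)·[0.7343·5.0917 + 0.2657·25.0000] = 10.0736; exercise value = 10.0000 ≤ continuation, so V_0 = 10.0736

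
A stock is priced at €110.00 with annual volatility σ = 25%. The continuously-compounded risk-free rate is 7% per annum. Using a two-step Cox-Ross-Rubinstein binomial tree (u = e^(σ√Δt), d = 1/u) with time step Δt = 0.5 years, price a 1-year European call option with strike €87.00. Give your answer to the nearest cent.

€30.67

CRR parameters: u = e^(σ√Δt) = e^(0.25·√0.5) = 1.1934, d = 1/u = 0.8380
Per-period rate: rΔt = 0.07·0.5 = 0.035, so R = e^0.035 = 1.0356
Risk-neutral probability p = (e^0.035 − 0.8380)/(1.1934 − 0.8380) = 0.1977/0.3554 = 0.5561
Terminal stock prices: S_uu = 156.7, S_ud = 110, S_dd = 77.24
Terminal payoffs (S − K): max(69.65, 0) = 69.65, max(23, 0) = 23, max(-9.759, 0) = 0
Node u (S = 131.3): V_u = e^(−0.035)·[0.5561·69.6531 + 0.4439·23.0000] = 47.2624
Node d (S = 92.18): V_d = e^(−0.035)·[0.5561·23.0000 + 0.4439·0.0000] = 12.3514
Node 0 (S = 110): V_0 = e^(−0.035)·[0.5561·47.2624 + 0.4439·12.3514] = 30.6744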